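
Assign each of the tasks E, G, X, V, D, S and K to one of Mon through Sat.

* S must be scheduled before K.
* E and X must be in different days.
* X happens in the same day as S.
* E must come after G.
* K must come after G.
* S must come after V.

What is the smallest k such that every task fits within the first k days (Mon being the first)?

3 days

The precedence chain requires at least 3 distinct days.
3 works (last occupied day: Wed): for example V -> Mon, G -> Mon, K -> Wed, S -> Tue, E -> Wed, X -> Tue, D -> Mon.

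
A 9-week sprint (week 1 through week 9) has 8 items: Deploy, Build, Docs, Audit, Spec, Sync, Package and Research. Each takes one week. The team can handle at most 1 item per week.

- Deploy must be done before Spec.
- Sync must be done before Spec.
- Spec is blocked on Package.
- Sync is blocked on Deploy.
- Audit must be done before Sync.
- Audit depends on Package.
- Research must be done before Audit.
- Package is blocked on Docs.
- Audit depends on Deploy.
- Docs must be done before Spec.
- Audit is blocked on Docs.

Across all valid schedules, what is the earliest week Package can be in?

week 2

Precedence pushes Package to at least week 2; downstream work caps Package at week 6.
Package at week 2 is achievable: Build in week 8, Deploy in week 3, Package in week 2, Research in week 4, Sync in week 6, Spec in week 7, Audit in week 5, Docs in week 1.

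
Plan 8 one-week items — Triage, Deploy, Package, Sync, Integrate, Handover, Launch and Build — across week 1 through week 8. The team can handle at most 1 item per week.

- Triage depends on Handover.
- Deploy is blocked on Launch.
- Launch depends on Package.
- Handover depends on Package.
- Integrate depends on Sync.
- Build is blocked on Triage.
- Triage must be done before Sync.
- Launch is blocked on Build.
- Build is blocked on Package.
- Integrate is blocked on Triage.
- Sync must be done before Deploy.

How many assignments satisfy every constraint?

Splitting on Deploy: it can be week 7 (3), week 8 (6). Listing each branch's schedules as (Triage, Package, Sync, Integrate, Handover, Launch, Build) by week number:
Deploy=week 7: (3,1,4,8,2,6,5) (3,1,5,8,2,6,4) (3,1,6,8,2,5,4) — 3.
Deploy=week 8: (3,1,4,5,2,7,6) (3,1,4,6,2,7,5) (3,1,4,7,2,6,5) (3,1,5,6,2,7,4) (3,1,5,7,2,6,4) (3,1,6,7,2,5,4) — 6.
Summing: 3 + 6 = 9.

9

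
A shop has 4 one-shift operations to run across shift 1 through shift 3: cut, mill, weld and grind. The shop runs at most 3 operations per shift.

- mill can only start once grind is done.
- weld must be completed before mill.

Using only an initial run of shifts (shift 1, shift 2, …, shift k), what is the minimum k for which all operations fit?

The precedence chain requires at least 2 distinct shifts.
With at most 3 per shift and 4 operations, at least 2 shifts are needed.
2 works (last occupied shift: shift 2): for example grind in shift 1; mill in shift 2; weld in shift 1; cut in shift 1.

2 shifts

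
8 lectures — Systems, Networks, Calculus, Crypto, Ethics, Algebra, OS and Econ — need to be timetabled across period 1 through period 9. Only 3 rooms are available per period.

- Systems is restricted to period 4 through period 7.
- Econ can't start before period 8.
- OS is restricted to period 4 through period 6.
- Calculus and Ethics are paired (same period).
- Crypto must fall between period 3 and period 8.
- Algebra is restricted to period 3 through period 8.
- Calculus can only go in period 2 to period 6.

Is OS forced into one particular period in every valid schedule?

No

OS can be period 4 (e.g. Econ -> period 8, Crypto -> period 3, Systems -> period 4, OS -> period 4, Ethics -> period 2, Algebra -> period 3, Calculus -> period 2, Networks -> period 1) or period 5 (e.g. Econ in period 8; Ethics in period 2; Networks in period 1; Systems in period 4; Calculus in period 2; Algebra in period 3; OS in period 5; Crypto in period 3).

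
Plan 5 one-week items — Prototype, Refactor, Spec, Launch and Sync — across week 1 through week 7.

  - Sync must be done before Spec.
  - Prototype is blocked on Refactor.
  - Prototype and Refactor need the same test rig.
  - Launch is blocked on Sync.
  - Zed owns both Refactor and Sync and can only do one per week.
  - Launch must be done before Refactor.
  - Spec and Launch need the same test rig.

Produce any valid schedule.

Spec -> week 3; Refactor -> week 3; Prototype -> week 4; Launch -> week 2; Sync -> week 1

Checking: Launch(week 2) before Refactor(week 3); Sync(week 1) before Launch(week 2); Refactor(week 3) before Prototype(week 4); Sync(week 1) before Spec(week 3); Refactor(week 3) != Sync(week 1); Spec(week 3) != Launch(week 2); Prototype(week 4) != Refactor(week 3).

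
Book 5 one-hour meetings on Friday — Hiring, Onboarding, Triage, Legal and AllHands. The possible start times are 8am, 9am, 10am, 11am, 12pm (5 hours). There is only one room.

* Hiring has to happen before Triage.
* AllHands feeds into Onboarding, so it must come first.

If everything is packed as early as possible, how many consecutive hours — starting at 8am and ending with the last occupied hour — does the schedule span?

The precedence chain requires at least 2 distinct hours.
With at most 1 per hour and 5 meetings, at least 5 hours are needed.
5 works (last occupied hour: 12pm): for example Hiring in 8am; Onboarding in 10am; Legal in 12pm; Triage in 11am; AllHands in 9am.

5 hours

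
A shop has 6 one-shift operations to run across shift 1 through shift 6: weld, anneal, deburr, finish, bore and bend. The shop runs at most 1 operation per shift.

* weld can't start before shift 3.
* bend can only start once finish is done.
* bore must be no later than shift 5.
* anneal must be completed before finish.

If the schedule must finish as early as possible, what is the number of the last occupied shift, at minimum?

shift 6

The precedence chain requires at least 3 distinct shifts.
With at most 1 per shift and 6 operations, at least 6 shifts are needed.
6 works (last occupied shift: shift 6): for example finish=shift 4; anneal=shift 2; bore=shift 1; deburr=shift 6; bend=shift 5; weld=shift 3.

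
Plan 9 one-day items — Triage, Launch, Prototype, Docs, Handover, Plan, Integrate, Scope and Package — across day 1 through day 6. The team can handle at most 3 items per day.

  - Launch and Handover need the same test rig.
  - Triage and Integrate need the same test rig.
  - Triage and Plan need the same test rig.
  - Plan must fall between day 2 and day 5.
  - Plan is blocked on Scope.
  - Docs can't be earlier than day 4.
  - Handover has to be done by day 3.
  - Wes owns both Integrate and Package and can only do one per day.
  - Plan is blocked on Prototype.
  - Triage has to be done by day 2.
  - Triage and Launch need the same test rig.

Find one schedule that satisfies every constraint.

Triage -> day 1; Scope -> day 2; Docs -> day 4; Handover -> day 1; Integrate -> day 2; Prototype -> day 1; Plan -> day 3; Package -> day 3; Launch -> day 2

Checking: Prototype(day 1) before Plan(day 3); Scope(day 2) before Plan(day 3); Launch(day 2) != Handover(day 1); Triage(day 1) != Integrate(day 2); Triage(day 1) != Plan(day 3); Integrate(day 2) != Package(day 3); Triage(day 1) != Launch(day 2); Docs=day 4 in [day 4,day 6]; Handover=day 1 in [day 1,day 3]; Plan=day 3 in [day 2,day 5]; Triage=day 1 in [day 1,day 2]; max 3 per day (cap 3).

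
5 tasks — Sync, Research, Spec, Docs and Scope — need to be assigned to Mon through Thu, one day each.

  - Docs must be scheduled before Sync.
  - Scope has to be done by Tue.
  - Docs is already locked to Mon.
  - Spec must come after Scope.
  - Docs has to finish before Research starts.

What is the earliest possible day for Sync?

Tue

Precedence pushes Sync to at least Tue.
Sync at Tue is achievable: Spec=Tue, Docs=Mon, Scope=Mon, Research=Tue, Sync=Tue.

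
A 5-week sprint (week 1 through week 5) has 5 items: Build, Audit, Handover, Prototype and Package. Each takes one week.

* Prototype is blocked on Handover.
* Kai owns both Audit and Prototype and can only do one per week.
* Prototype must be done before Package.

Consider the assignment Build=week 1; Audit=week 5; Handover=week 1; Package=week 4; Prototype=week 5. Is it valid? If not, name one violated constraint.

No — it violates: Kai owns both Audit and Prototype and can only do one per week

Kai owns both Audit and Prototype and can only do one per week — violated.
Prototype must be done before Package — violated.
Prototype is blocked on Handover — holds.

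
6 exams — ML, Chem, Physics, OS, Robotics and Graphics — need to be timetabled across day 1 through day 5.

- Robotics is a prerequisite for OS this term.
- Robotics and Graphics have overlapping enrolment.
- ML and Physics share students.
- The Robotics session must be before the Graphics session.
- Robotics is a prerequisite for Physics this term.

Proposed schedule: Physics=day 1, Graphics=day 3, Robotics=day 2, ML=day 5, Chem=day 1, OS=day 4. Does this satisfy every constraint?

No. Robotics is a prerequisite for Physics this term is not satisfied.

The Robotics session must be before the Graphics session — holds.
Robotics is a prerequisite for OS this term — holds.
ML and Physics share students — holds.
Robotics and Graphics have overlapping enrolment — holds.
Robotics is a prerequisite for Physics this term — violated.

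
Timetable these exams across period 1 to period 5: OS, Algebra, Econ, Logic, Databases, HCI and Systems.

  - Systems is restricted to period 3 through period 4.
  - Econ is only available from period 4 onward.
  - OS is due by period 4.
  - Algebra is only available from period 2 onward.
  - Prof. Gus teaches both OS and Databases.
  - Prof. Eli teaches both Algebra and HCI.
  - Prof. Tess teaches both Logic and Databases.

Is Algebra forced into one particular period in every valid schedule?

No

Algebra can be period 2 (e.g. Systems=period 3, OS=period 1, Logic=period 1, Econ=period 4, Databases=period 2, Algebra=period 2, HCI=period 1) or period 3 (e.g. OS=period 1; Systems=period 3; Algebra=period 3; HCI=period 1; Logic=period 1; Databases=period 2; Econ=period 4).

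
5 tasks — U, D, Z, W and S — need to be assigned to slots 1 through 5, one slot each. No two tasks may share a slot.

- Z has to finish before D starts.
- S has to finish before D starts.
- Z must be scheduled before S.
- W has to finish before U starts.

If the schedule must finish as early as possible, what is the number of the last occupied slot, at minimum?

slot 5

The precedence chain requires at least 3 distinct slots.
With at most 1 per slot and 5 tasks, at least 5 slots are needed.
5 works (last occupied slot: 5): for example W in 4; Z in 1; S in 2; U in 5; D in 3.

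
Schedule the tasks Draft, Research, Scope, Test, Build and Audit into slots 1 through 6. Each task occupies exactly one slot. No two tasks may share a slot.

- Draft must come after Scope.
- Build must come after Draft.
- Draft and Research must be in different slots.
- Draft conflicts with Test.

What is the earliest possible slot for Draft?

Precedence pushes Draft to at least 2; downstream work caps Draft at 5.
Draft at 2 is achievable: Research=4, Audit=6, Scope=1, Draft=2, Build=3, Test=5.

2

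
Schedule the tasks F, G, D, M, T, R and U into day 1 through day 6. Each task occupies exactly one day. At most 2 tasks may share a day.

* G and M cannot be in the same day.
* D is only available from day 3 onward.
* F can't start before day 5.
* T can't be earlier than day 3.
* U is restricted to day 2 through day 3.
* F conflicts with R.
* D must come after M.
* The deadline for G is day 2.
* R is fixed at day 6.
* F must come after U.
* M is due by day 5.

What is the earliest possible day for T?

day 3

T is available from day 3.
T at day 3 is achievable: F in day 5; G in day 1; R in day 6; D in day 3; M in day 2; U in day 2; T in day 3.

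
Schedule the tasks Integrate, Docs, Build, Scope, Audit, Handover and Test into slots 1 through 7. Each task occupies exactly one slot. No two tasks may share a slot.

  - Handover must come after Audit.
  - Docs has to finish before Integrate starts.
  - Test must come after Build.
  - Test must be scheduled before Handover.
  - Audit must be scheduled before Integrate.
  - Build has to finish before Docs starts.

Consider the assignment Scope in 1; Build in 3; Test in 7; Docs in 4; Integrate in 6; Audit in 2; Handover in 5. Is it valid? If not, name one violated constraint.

Test must be scheduled before Handover — violated.
Test must come after Build — holds.
Handover must come after Audit — holds.
Docs has to finish before Integrate starts — holds.
Build has to finish before Docs starts — holds.
No two tasks may share a slot — holds.
Audit must be scheduled before Integrate — holds.

No — it violates: Test must be scheduled before Handover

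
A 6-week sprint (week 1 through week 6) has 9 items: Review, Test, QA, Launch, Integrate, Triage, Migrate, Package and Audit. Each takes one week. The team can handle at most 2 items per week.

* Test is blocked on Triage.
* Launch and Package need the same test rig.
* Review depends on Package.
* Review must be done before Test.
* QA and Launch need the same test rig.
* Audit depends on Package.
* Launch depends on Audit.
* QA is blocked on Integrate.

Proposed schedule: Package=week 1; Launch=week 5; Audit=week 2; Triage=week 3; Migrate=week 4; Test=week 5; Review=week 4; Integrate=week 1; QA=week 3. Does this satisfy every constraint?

Valid

Launch depends on Audit — holds.
Review depends on Package — holds.
QA and Launch need the same test rig — holds.
The team can handle at most 2 items per week — holds.
Audit depends on Package — holds.
Launch and Package need the same test rig — holds.
Review must be done before Test — holds.
Test is blocked on Triage — holds.
QA is blocked on Integrate — holds.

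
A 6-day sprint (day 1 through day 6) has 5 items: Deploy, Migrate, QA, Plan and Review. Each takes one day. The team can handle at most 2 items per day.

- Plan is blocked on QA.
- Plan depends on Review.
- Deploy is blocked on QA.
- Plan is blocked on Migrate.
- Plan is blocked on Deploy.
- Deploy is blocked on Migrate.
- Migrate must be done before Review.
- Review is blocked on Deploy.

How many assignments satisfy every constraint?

Splitting on Deploy: it can be day 2 (6), day 3 (12), day 4 (9). Listing each branch's schedules as (Migrate, QA, Plan, Review) by day number:
Deploy=day 2: (1,1,4,3) (1,1,5,3) (1,1,5,4) (1,1,6,3) (1,1,6,4) (1,1,6,5) — 6.
Deploy=day 3: (1,1,5,4) (1,1,6,4) (1,1,6,5) (1,2,5,4) (1,2,6,4) (1,2,6,5) (2,1,5,4) (2,1,6,4) (2,1,6,5) (2,2,5,4) (2,2,6,4) (2,2,6,5) — 12.
Deploy=day 4: (1,1,6,5) (1,2,6,5) (1,3,6,5) (2,1,6,5) (2,2,6,5) (2,3,6,5) (3,1,6,5) (3,2,6,5) (3,3,6,5) — 9.
Summing: 6 + 12 + 9 = 27.

27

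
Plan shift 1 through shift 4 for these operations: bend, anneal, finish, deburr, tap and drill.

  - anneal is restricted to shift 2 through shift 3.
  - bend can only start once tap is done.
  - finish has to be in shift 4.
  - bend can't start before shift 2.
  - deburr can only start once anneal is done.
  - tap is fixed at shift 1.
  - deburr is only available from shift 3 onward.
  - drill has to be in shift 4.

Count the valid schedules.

9

Splitting on bend: it can be shift 2 (3), shift 3 (3), shift 4 (3). Listing each branch's schedules as (anneal, finish, deburr, tap, drill) by shift number:
bend=shift 2: (2,4,3,1,4) (2,4,4,1,4) (3,4,4,1,4) — 3.
bend=shift 3: (2,4,3,1,4) (2,4,4,1,4) (3,4,4,1,4) — 3.
bend=shift 4: (2,4,3,1,4) (2,4,4,1,4) (3,4,4,1,4) — 3.
Summing: 3 + 3 + 3 = 9.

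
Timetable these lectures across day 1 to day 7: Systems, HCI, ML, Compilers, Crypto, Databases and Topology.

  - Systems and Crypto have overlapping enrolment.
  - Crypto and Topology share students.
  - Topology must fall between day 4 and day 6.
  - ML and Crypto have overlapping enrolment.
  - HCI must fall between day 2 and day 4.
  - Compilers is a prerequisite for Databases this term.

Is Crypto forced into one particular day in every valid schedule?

No

Crypto can be day 1 (e.g. Systems in day 2; Crypto in day 1; Topology in day 4; Databases in day 2; ML in day 2; Compilers in day 1; HCI in day 2) or day 2 (e.g. Topology -> day 4, ML -> day 1, Compilers -> day 1, Systems -> day 1, HCI -> day 2, Databases -> day 2, Crypto -> day 2).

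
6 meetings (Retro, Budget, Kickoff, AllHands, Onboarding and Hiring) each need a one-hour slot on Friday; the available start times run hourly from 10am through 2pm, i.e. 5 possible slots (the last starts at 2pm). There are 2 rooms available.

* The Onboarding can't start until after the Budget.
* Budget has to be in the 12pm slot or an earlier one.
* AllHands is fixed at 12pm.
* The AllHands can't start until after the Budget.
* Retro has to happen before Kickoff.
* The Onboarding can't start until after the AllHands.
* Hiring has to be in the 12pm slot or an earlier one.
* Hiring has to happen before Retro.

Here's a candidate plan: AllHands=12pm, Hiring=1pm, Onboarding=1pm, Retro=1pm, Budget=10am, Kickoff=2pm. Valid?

Invalid. There are 2 rooms available.

Retro has to happen before Kickoff — holds.
AllHands is fixed at 12pm — holds.
There are 2 rooms available — violated.
Hiring has to happen before Retro — violated.
Hiring has to be in the 12pm slot or an earlier one — violated.
Budget has to be in the 12pm slot or an earlier one — holds.
The AllHands can't start until after the Budget — holds.
The Onboarding can't start until after the Budget — holds.
The Onboarding can't start until after the AllHands — holds.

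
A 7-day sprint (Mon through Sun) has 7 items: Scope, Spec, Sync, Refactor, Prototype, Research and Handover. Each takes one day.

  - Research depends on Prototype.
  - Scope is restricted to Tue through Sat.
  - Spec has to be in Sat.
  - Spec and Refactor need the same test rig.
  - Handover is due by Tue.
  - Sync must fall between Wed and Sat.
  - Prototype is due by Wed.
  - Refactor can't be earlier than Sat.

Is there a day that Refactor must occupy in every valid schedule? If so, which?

Sun

Refactor's window is Sat–Sun.
Spec is fixed at Sat, and Refactor can't share a day with Spec.
So Refactor must be Sun.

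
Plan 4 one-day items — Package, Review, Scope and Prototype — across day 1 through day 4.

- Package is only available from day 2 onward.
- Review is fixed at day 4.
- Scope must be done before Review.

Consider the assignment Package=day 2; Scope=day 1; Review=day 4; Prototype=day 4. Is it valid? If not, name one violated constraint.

Valid

Package is only available from day 2 onward — holds.
Review is fixed at day 4 — holds.
Scope must be done before Review — holds.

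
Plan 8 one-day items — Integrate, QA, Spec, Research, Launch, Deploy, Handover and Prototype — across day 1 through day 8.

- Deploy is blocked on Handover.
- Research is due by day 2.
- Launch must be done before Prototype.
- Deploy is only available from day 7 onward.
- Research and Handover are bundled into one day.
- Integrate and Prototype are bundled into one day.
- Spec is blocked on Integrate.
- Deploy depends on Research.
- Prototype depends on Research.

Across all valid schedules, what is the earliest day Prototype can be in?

Precedence pushes Prototype to at least day 2; Prototype must be in the same day as Integrate, which can't be after day 7, so Prototype is at most day 7.
Prototype at day 2 is achievable: Research=day 1, Handover=day 1, Integrate=day 2, Spec=day 3, QA=day 1, Launch=day 1, Deploy=day 7, Prototype=day 2.

day 2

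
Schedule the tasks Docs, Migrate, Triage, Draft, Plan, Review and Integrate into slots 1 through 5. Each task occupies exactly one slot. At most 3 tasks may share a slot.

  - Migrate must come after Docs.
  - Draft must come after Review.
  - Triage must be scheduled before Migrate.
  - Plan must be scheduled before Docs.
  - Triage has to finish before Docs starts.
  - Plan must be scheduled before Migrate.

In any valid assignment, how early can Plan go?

1

Downstream work caps Plan at 3.
Plan at 1 is achievable: Plan=1; Triage=1; Integrate=2; Docs=2; Review=1; Draft=2; Migrate=3.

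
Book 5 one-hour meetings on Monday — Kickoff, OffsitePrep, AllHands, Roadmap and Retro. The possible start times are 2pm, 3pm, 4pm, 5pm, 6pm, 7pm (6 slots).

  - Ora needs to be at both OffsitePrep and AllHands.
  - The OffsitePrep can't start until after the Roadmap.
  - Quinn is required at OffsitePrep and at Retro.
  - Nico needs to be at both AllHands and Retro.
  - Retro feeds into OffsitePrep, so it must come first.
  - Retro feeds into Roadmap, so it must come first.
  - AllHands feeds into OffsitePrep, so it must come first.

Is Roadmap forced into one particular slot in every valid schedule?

No

Roadmap can be 3pm (e.g. AllHands in 3pm, Retro in 2pm, Kickoff in 2pm, OffsitePrep in 4pm, Roadmap in 3pm) or 4pm (e.g. Retro in 2pm; OffsitePrep in 5pm; Roadmap in 4pm; Kickoff in 2pm; AllHands in 3pm).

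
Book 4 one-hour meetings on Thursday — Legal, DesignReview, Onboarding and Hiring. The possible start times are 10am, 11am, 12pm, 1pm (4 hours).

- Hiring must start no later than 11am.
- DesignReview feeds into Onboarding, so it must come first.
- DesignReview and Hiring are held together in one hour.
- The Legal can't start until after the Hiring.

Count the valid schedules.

Splitting on Legal: it can be 11am (3), 12pm (5), 1pm (5). Listing each branch's schedules as (DesignReview, Onboarding, Hiring):
Legal=11am: (10am,11am,10am) (10am,12pm,10am) (10am,1pm,10am) — 3.
Legal=12pm: (10am,11am,10am) (10am,12pm,10am) (10am,1pm,10am) (11am,12pm,11am) (11am,1pm,11am) — 5.
Legal=1pm: (10am,11am,10am) (10am,12pm,10am) (10am,1pm,10am) (11am,12pm,11am) (11am,1pm,11am) — 5.
Summing: 3 + 5 + 5 = 13.

13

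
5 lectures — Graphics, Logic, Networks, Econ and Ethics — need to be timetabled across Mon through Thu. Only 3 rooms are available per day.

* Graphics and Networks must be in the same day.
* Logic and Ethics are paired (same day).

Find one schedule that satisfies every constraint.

Econ -> Mon; Networks -> Mon; Graphics -> Mon; Logic -> Tue; Ethics -> Tue

Checking: Graphics = Networks = Mon; Logic = Ethics = Tue; max 3 per day (cap 3).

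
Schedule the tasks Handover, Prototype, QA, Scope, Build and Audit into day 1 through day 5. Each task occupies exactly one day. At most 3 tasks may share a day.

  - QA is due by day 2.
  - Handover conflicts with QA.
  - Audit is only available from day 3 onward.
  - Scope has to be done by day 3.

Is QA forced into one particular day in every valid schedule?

QA can be day 1 (e.g. QA in day 1, Scope in day 1, Audit in day 3, Build in day 2, Handover in day 2, Prototype in day 1) or day 2 (e.g. Scope=day 1, Build=day 2, Audit=day 3, Prototype=day 1, Handover=day 1, QA=day 2).

No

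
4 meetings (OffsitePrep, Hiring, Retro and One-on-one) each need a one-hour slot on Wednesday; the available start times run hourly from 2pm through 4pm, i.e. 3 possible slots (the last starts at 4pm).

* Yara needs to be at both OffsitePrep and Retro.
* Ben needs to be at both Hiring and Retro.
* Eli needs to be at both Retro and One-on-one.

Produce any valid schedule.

Hiring -> 2pm, OffsitePrep -> 2pm, One-on-one -> 2pm, Retro -> 3pm

Checking: Hiring(2pm) != Retro(3pm); Retro(3pm) != One-on-one(2pm); OffsitePrep(2pm) != Retro(3pm).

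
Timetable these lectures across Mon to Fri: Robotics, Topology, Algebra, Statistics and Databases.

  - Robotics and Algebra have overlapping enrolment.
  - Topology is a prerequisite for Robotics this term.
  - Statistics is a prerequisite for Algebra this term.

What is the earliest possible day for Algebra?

Tue

Precedence pushes Algebra to at least Tue.
Algebra at Tue is achievable: Databases -> Mon; Algebra -> Tue; Robotics -> Wed; Topology -> Mon; Statistics -> Mon.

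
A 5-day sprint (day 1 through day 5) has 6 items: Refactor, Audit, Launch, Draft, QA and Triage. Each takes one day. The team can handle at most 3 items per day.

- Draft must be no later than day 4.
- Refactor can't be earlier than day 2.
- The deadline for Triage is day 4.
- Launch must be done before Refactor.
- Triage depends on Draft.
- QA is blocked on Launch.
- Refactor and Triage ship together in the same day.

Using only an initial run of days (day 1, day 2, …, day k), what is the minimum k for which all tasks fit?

The precedence chain requires at least 2 distinct days.
With at most 3 per day and 6 tasks, at least 2 days are needed.
2 works (last occupied day: day 2): for example Draft=day 1, Launch=day 1, Audit=day 1, Refactor=day 2, QA=day 2, Triage=day 2.

2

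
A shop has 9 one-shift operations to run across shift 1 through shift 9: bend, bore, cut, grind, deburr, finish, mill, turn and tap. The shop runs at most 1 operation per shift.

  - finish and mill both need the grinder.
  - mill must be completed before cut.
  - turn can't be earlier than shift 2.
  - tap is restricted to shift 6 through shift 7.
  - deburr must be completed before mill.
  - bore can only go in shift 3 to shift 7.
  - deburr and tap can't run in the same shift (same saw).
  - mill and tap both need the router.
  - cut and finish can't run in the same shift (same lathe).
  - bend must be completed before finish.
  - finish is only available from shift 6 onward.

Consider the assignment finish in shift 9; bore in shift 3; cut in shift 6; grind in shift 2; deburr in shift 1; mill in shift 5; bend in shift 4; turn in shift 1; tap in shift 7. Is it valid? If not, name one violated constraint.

No. turn can't be earlier than shift 2 is not satisfied.

mill must be completed before cut — holds.
tap is restricted to shift 6 through shift 7 — holds.
turn can't be earlier than shift 2 — violated.
mill and tap both need the router — holds.
The shop runs at most 1 operation per shift — violated.
finish and mill both need the grinder — holds.
bend must be completed before finish — holds.
bore can only go in shift 3 to shift 7 — holds.
deburr and tap can't run in the same shift (same saw) — holds.
deburr must be completed before mill — holds.
cut and finish can't run in the same shift (same lathe) — holds.
finish is only available from shift 6 onward — holds.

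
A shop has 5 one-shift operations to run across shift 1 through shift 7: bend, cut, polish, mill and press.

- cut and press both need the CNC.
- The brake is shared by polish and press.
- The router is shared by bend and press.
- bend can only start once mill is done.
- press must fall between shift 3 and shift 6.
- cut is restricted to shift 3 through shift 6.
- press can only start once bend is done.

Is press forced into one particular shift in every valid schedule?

press can be shift 3 (e.g. mill=shift 1, cut=shift 4, press=shift 3, bend=shift 2, polish=shift 1) or shift 4 (e.g. press -> shift 4; polish -> shift 1; mill -> shift 1; bend -> shift 2; cut -> shift 3).

No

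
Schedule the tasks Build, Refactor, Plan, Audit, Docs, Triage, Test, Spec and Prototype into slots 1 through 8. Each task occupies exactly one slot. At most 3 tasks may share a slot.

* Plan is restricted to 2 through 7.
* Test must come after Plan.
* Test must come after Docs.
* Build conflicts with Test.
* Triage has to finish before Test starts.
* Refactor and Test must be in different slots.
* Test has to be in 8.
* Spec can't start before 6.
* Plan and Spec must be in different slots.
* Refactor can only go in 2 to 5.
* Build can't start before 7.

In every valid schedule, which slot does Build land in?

7

Build's window is 7–8.
Test is fixed at 8, and Build can't share a slot with Test.
So Build must be 7.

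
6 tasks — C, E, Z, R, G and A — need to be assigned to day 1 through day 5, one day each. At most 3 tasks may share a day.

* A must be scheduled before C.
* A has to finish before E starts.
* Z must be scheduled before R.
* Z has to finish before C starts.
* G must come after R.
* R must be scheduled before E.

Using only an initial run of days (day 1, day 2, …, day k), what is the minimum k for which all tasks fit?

The precedence chain requires at least 3 distinct days.
With at most 3 per day and 6 tasks, at least 2 days are needed.
3 works (last occupied day: day 3): for example G -> day 3, A -> day 1, Z -> day 1, E -> day 3, R -> day 2, C -> day 2.

3 days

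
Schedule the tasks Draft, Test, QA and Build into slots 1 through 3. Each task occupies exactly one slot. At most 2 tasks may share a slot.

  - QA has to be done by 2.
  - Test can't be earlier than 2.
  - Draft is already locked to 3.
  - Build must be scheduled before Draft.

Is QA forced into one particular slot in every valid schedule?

No

QA can be 1 (e.g. QA -> 1; Draft -> 3; Test -> 2; Build -> 1) or 2 (e.g. Test in 2, Build in 1, QA in 2, Draft in 3).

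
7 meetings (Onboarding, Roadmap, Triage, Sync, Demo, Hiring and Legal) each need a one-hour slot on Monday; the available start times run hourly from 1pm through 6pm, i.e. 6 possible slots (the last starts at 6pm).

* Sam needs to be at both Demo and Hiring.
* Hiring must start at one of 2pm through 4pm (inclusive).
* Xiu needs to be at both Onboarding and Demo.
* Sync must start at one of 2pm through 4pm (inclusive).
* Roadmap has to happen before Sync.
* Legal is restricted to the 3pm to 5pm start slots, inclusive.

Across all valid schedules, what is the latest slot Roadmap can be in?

Downstream work caps Roadmap at 3pm.
Roadmap at 3pm is achievable: Sync in 4pm; Legal in 3pm; Demo in 3pm; Triage in 1pm; Roadmap in 3pm; Onboarding in 1pm; Hiring in 2pm.

3pm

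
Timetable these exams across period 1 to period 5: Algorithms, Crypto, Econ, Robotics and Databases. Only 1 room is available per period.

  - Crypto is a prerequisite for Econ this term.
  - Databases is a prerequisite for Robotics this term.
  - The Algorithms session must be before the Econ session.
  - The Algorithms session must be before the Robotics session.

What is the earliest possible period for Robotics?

period 3

Precedence pushes Robotics to at least period 2.
Robotics at period 3 is achievable: Robotics in period 3; Algorithms in period 1; Econ in period 5; Crypto in period 4; Databases in period 2.
Nothing earlier works — the capacity limit rule out every period before period 3.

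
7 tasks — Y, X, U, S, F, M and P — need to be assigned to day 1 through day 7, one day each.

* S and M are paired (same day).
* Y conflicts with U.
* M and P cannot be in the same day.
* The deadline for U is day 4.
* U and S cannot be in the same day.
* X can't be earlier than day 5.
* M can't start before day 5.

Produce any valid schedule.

S=day 5; M=day 5; X=day 5; P=day 1; U=day 1; Y=day 2; F=day 1

Checking: U(day 1) != S(day 5); Y(day 2) != U(day 1); M(day 5) != P(day 1); S = M = day 5; U=day 1 in [day 1,day 4]; X=day 5 in [day 5,day 7]; M=day 5 in [day 5,day 7].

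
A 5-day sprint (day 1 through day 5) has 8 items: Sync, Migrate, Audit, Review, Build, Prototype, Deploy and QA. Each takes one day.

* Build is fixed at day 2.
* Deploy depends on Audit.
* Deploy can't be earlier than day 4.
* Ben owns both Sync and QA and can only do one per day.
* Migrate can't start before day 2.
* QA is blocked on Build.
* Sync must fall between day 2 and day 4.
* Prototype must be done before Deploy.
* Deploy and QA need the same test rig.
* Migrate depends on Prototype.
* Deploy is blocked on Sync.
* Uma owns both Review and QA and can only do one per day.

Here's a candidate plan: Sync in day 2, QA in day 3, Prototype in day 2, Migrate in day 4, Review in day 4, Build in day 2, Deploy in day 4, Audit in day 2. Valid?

Build is fixed at day 2 — holds.
Deploy can't be earlier than day 4 — holds.
Migrate can't start before day 2 — holds.
Uma owns both Review and QA and can only do one per day — holds.
Prototype must be done before Deploy — holds.
Migrate depends on Prototype — holds.
Deploy and QA need the same test rig — holds.
QA is blocked on Build — holds.
Deploy is blocked on Sync — holds.
Deploy depends on Audit — holds.
Ben owns both Sync and QA and can only do one per day — holds.
Sync must fall between day 2 and day 4 — holds.

Yes, all constraints hold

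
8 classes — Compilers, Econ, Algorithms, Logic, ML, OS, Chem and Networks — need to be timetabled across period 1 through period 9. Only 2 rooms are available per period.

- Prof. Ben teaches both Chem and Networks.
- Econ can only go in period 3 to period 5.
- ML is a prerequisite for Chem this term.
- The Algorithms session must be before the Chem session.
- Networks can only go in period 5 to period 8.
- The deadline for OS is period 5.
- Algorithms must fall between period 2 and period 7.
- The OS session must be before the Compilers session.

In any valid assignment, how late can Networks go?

period 8

Networks is available from period 5; Networks's own window allows nothing later than period 8.
Networks at period 8 is achievable: ML=period 1; Chem=period 3; Compilers=period 2; Econ=period 3; Algorithms=period 2; Networks=period 8; Logic=period 4; OS=period 1.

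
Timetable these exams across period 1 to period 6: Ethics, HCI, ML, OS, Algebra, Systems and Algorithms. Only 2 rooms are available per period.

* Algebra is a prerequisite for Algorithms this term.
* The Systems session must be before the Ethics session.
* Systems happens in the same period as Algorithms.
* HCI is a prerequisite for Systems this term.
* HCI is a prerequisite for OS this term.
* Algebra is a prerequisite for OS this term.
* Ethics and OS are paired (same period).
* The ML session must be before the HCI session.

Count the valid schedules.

48

Splitting on Ethics: it can be period 4 (2), period 5 (11), period 6 (35). Listing each branch's schedules as (HCI, ML, OS, Algebra, Systems, Algorithms) by period number:
Ethics=period 4: (2,1,4,1,3,3) (2,1,4,2,3,3) — 2.
Ethics=period 5: (2,1,5,1,3,3) (2,1,5,1,4,4) (2,1,5,2,3,3) (2,1,5,2,4,4) (2,1,5,3,4,4) (3,1,5,1,4,4) (3,1,5,2,4,4) (3,1,5,3,4,4) (3,2,5,1,4,4) (3,2,5,2,4,4) (3,2,5,3,4,4) — 11.
Ethics=period 6: (2,1,6,1,3,3) (2,1,6,1,4,4) (2,1,6,1,5,5) (2,1,6,2,3,3) (2,1,6,2,4,4) (2,1,6,2,5,5) (2,1,6,3,4,4) (2,1,6,3,5,5) (2,1,6,4,5,5) (3,1,6,1,4,4) (3,1,6,1,5,5) (3,1,6,2,4,4) (3,1,6,2,5,5) (3,1,6,3,4,4) (3,1,6,3,5,5) (3,1,6,4,5,5) (3,2,6,1,4,4) (3,2,6,1,5,5) (3,2,6,2,4,4) (3,2,6,2,5,5) (3,2,6,3,4,4) (3,2,6,3,5,5) (3,2,6,4,5,5) (4,1,6,1,5,5) (4,1,6,2,5,5) (4,1,6,3,5,5) (4,1,6,4,5,5) (4,2,6,1,5,5) (4,2,6,2,5,5) (4,2,6,3,5,5) (4,2,6,4,5,5) (4,3,6,1,5,5) (4,3,6,2,5,5) (4,3,6,3,5,5) (4,3,6,4,5,5) — 35.
Summing: 2 + 11 + 35 = 48.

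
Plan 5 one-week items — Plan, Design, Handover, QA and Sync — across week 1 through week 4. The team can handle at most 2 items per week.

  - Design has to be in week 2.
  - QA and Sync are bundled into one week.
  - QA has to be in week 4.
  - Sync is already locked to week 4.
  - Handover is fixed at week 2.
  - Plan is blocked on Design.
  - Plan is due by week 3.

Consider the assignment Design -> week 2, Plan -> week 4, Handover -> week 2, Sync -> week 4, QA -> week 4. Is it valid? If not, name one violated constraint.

The team can handle at most 2 items per week — violated.
QA has to be in week 4 — holds.
Sync is already locked to week 4 — holds.
Handover is fixed at week 2 — holds.
Design has to be in week 2 — holds.
Plan is due by week 3 — violated.
Plan is blocked on Design — holds.
QA and Sync are bundled into one week — holds.

Invalid. Plan is due by week 3.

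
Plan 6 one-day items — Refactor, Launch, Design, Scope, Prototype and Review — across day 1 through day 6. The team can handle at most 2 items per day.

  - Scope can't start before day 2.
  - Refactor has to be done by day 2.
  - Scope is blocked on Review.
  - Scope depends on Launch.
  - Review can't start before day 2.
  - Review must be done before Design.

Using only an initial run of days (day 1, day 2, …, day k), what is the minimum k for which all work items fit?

3 days

The precedence chain requires at least 2 distinct days.
With at most 2 per day and 6 work items, at least 3 days are needed.
Propagating the time windows through the other constraints, Design can't land before day 3, so the schedule must run through at least day 3.
3 works (last occupied day: day 3): for example Design=day 3; Launch=day 1; Prototype=day 2; Scope=day 3; Refactor=day 1; Review=day 2.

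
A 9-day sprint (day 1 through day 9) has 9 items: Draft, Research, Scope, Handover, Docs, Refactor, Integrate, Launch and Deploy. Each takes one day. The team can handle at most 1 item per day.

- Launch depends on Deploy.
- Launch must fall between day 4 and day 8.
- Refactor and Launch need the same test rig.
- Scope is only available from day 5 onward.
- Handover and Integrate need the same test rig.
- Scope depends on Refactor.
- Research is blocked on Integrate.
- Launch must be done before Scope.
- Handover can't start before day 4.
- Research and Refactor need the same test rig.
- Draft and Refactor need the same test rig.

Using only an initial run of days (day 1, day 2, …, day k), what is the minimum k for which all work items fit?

The precedence chain requires at least 3 distinct days.
With at most 1 per day and 9 work items, at least 9 days are needed.
Scope can't be placed before day 5, so the schedule must run through at least day 5.
9 works (last occupied day: day 9): for example Draft -> day 8, Handover -> day 6, Scope -> day 5, Launch -> day 4, Integrate -> day 2, Research -> day 7, Deploy -> day 3, Refactor -> day 1, Docs -> day 9.

9 days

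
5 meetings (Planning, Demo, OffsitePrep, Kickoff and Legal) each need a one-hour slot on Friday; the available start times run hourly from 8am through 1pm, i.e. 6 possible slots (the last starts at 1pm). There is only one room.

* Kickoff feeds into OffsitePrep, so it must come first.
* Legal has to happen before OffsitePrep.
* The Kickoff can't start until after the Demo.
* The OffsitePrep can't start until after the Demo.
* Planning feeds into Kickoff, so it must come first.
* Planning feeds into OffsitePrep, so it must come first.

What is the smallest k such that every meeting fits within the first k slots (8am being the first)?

The precedence chain requires at least 3 distinct slots.
With at most 1 per slot and 5 meetings, at least 5 slots are needed.
5 works (last occupied slot: 12pm): for example Planning=8am; OffsitePrep=12pm; Legal=11am; Demo=9am; Kickoff=10am.

5 slots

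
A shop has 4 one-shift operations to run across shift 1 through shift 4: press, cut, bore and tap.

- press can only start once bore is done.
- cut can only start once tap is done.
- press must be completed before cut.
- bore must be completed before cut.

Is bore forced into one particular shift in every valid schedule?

No

bore can be shift 1 (e.g. press -> shift 2, bore -> shift 1, cut -> shift 3, tap -> shift 1) or shift 2 (e.g. press in shift 3; bore in shift 2; tap in shift 1; cut in shift 4).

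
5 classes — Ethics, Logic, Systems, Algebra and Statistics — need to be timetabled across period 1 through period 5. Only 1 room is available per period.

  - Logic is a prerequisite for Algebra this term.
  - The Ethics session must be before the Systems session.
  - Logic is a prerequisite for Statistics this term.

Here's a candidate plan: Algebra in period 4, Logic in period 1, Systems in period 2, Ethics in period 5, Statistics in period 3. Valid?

Logic is a prerequisite for Statistics this term — holds.
The Ethics session must be before the Systems session — violated.
Only 1 room is available per period — holds.
Logic is a prerequisite for Algebra this term — holds.

No — it violates: The Ethics session must be before the Systems session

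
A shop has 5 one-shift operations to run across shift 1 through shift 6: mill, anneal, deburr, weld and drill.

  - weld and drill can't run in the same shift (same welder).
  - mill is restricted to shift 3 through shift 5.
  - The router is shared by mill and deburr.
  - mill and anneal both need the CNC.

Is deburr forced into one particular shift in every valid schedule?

deburr can be shift 1 (e.g. deburr -> shift 1; weld -> shift 1; anneal -> shift 1; drill -> shift 2; mill -> shift 3) or shift 2 (e.g. drill -> shift 2, weld -> shift 1, anneal -> shift 1, mill -> shift 3, deburr -> shift 2).

No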